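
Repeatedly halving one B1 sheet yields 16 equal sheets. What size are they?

B5

16 = 2^4, so 4 halving steps.
B1 → B2 → … → B5 after 4 steps.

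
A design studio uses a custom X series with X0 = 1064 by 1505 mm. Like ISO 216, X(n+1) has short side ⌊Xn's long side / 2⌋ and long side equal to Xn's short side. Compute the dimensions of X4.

X1: ⌊1505/2⌋ × 1064 = 752 × 1064 mm
X2: ⌊1064/2⌋ × 752 = 532 × 752 mm
X3: ⌊752/2⌋ × 532 = 376 × 532 mm
X4: ⌊532/2⌋ × 376 = 266 × 376 mm

266 × 376 mm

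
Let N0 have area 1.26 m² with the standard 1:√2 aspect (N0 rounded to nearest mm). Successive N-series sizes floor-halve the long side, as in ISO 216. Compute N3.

Let N0's short side be w mm. w · w√2 = 1.26 m² = 1,260,000 mm², so w ≈ 943.9 mm and w√2 ≈ 1334.9 mm → N0 = 944 × 1335 mm.
N1: ⌊1335/2⌋ × 944 = 667 × 944 mm
N2: ⌊944/2⌋ × 667 = 472 × 667 mm
N3: ⌊667/2⌋ × 472 = 333 × 472 mm

333 × 472 mm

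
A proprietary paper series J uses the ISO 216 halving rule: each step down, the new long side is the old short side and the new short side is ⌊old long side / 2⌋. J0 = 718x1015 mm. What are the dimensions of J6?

J1: ⌊1015/2⌋ × 718 = 507 × 718 mm
J2: ⌊718/2⌋ × 507 = 359 × 507 mm
J3: ⌊507/2⌋ × 359 = 253 × 359 mm
J4: ⌊359/2⌋ × 253 = 179 × 253 mm
J5: ⌊253/2⌋ × 179 = 126 × 179 mm
J6: ⌊179/2⌋ × 126 = 89 × 126 mm

89 × 126 mm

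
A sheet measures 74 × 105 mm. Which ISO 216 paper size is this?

Aspect ratio 105/74 ≈ 1.419 — close to the ISO √2 ≈ 1.414.
In the A-series (A0 area = 1 m²): A7 = 74 × 105 mm.

A7 (74 × 105 mm)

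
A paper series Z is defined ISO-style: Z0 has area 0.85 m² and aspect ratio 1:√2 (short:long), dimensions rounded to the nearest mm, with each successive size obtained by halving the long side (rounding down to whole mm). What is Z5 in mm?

137 × 193 mm

Let Z0's short side be w mm. w · w√2 = 0.85 m² = 850,000 mm², so w ≈ 775.3 mm and w√2 ≈ 1096.4 mm → Z0 = 775 × 1096 mm.
Z1: ⌊1096/2⌋ × 775 = 548 × 775 mm
Z2: ⌊775/2⌋ × 548 = 387 × 548 mm
Z3: ⌊548/2⌋ × 387 = 274 × 387 mm
Z4: ⌊387/2⌋ × 274 = 193 × 274 mm
Z5: ⌊274/2⌋ × 193 = 137 × 193 mm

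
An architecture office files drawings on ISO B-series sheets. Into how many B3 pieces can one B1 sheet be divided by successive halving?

Each ISO step halves the sheet: 1 × B1 → 2 × B2 → 4 × B3
From B1 to B3 is 2 halving steps: 2^2 = 4.

4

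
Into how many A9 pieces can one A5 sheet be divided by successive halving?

16

A5 = 148 × 210 mm; A9 = 37 × 52 mm.
Each halving step doubles the count; 4 steps from A5 to A9.
2^4 = 16.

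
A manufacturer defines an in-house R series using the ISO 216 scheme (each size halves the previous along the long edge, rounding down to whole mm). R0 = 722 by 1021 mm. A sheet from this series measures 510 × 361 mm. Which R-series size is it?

R0: 722 × 1021 mm
R1: 510 × 722 mm
R2: 361 × 510 mm
R3: 255 × 361 mm
→ matches R2.

R2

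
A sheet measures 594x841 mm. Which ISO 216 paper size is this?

Aspect ratio 841/594 ≈ 1.416 — close to the ISO √2 ≈ 1.414.
In the A-series (A0 area = 1 m²): A1 = 594 × 841 mm.

A1 (594 × 841 mm)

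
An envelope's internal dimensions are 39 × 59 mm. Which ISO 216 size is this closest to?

Aspect ratio 59/39 ≈ 1.513 (ISO target is √2 ≈ 1.414).
In the C-series (envelope sizes, between A and B): C9 = 40 × 57 mm.
Off by 3 mm total — nearest standard size.

C9 (40 × 57 mm)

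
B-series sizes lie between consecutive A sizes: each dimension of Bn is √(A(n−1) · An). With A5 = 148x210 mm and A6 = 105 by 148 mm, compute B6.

125 × 176 mm

Short side: √(148 · 105) = √15540 ≈ 124.7 → 125 mm
Long side: √(210 · 148) = √31080 ≈ 176.3 → 176 mm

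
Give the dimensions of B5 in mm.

176 × 250 mm

B0 = 1000 × 1414 mm (B0 has a 1000 mm short side, aspect 1:√2).
B1: ⌊1414/2⌋ × 1000 = 707 × 1000 mm
B2: ⌊1000/2⌋ × 707 = 500 × 707 mm
B3: ⌊707/2⌋ × 500 = 353 × 500 mm
B4: ⌊500/2⌋ × 353 = 250 × 353 mm
B5: ⌊353/2⌋ × 250 = 176 × 250 mm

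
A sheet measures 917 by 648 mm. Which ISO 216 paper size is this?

Aspect ratio 917/648 ≈ 1.415 — close to the ISO √2 ≈ 1.414.
In the C-series (envelope sizes, between A and B): C1 = 648 × 917 mm.

C1 (648 × 917 mm)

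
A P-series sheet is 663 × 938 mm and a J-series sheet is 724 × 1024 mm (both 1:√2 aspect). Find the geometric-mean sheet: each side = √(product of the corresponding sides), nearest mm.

693 × 980 mm

Short side: √(663 · 724) = √480012 ≈ 692.8 → 693 mm
Long side: √(938 · 1024) = √960512 ≈ 980.1 → 980 mm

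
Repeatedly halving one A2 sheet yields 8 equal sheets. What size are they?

8 = 2^3, so 3 halving steps.
A2 → A3 → … → A5 after 3 steps.

A5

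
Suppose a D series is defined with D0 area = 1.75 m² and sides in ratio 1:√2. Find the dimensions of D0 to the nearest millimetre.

1112 × 1573 mm

Let the short side be w mm. Then w · w√2 = 1.75 m² = 1,750,000 mm².
w² = 1,750,000/√2, so w ≈ 1112.4 mm; long side = w√2 ≈ 1573.2 mm.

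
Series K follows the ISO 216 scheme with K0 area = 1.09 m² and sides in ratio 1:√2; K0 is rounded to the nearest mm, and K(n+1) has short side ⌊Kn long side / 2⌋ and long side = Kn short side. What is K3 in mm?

310 × 439 mm

Let K0's short side be w mm. w · w√2 = 1.09 m² = 1,090,000 mm², so w ≈ 877.9 mm and w√2 ≈ 1241.6 mm → K0 = 878 × 1242 mm.
K1: ⌊1242/2⌋ × 878 = 621 × 878 mm
K2: ⌊878/2⌋ × 621 = 439 × 621 mm
K3: ⌊621/2⌋ × 439 = 310 × 439 mm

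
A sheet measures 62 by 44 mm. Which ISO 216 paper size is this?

B9 (44 × 62 mm)

Aspect ratio 62/44 ≈ 1.409 — close to the ISO √2 ≈ 1.414.
In the B-series (B0 = 1000 × 1414 mm): B9 = 44 × 62 mm.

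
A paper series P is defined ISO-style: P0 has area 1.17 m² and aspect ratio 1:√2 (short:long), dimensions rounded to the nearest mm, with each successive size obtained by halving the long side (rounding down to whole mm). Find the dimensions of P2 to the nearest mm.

455 × 643 mm

Let P0's short side be w mm. w · w√2 = 1.17 m² = 1,170,000 mm², so w ≈ 909.6 mm and w√2 ≈ 1286.3 mm → P0 = 910 × 1286 mm.
P1: ⌊1286/2⌋ × 910 = 643 × 910 mm
P2: ⌊910/2⌋ × 643 = 455 × 643 mm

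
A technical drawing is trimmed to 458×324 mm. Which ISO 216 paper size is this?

C3 (324 × 458 mm)

Aspect ratio 458/324 ≈ 1.414 — close to the ISO √2 ≈ 1.414.
In the C-series (envelope sizes, between A and B): C3 = 324 × 458 mm.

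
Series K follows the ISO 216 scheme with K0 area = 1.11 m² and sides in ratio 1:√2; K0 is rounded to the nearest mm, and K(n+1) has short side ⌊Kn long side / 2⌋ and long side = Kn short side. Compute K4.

Let K0's short side be w mm. w · w√2 = 1.11 m² = 1,110,000 mm², so w ≈ 885.9 mm and w√2 ≈ 1252.9 mm → K0 = 886 × 1253 mm.
K1: ⌊1253/2⌋ × 886 = 626 × 886 mm
K2: ⌊886/2⌋ × 626 = 443 × 626 mm
K3: ⌊626/2⌋ × 443 = 313 × 443 mm
K4: ⌊443/2⌋ × 313 = 221 × 313 mm

221 × 313 mm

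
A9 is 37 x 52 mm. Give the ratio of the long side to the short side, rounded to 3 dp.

52 / 37 = 1.405
ISO 216 targets √2 ≈ 1.414; the -0.009 deviation is from mm rounding.

1.405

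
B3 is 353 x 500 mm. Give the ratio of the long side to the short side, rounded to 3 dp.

500 / 353 = 1.416
ISO 216 targets √2 ≈ 1.414; the +0.002 deviation is from mm rounding.

1.416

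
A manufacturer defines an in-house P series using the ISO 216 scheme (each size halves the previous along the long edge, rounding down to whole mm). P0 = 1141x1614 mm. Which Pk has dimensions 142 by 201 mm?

P6

P0: 1141 × 1614 mm
P1: 807 × 1141 mm
P2: 570 × 807 mm
P3: 403 × 570 mm
P4: 285 × 403 mm
P5: 201 × 285 mm
P6: 142 × 201 mm
P7: 100 × 142 mm
→ matches P6.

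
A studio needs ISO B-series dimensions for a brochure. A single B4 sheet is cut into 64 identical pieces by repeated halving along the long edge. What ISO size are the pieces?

B10

64 = 2^6, so 6 halving steps.
B4 → B5 → … → B10 after 6 steps.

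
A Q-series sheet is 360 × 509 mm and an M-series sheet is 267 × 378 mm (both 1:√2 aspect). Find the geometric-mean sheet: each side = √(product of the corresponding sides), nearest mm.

310 × 439 mm

Short side: √(360 · 267) = √96120 ≈ 310.0 → 310 mm
Long side: √(509 · 378) = √192402 ≈ 438.6 → 439 mm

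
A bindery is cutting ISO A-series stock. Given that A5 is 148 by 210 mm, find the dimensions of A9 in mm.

37 × 52 mm

A6: ⌊210/2⌋ × 148 = 105 × 148 mm
A7: ⌊148/2⌋ × 105 = 74 × 105 mm
A8: ⌊105/2⌋ × 74 = 52 × 74 mm
A9: ⌊74/2⌋ × 52 = 37 × 52 mm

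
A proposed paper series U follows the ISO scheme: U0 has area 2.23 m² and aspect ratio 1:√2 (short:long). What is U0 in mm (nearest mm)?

1256 × 1776 mm

Let the short side be w mm. Then w · w√2 = 2.23 m² = 2,230,000 mm².
w² = 2,230,000/√2, so w ≈ 1255.7 mm; long side = w√2 ≈ 1775.9 mm.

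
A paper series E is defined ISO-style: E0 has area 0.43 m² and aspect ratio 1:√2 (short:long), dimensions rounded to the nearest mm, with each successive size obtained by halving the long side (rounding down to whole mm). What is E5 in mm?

97 × 137 mm

Let E0's short side be w mm. w · w√2 = 0.43 m² = 430,000 mm², so w ≈ 551.4 mm and w√2 ≈ 779.8 mm → E0 = 551 × 780 mm.
E1: ⌊780/2⌋ × 551 = 390 × 551 mm
E2: ⌊551/2⌋ × 390 = 275 × 390 mm
E3: ⌊390/2⌋ × 275 = 195 × 275 mm
E4: ⌊275/2⌋ × 195 = 137 × 195 mm
E5: ⌊195/2⌋ × 137 = 97 × 137 mm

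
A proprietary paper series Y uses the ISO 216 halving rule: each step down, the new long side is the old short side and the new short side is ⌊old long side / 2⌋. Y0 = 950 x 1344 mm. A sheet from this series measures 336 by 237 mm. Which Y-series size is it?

Y0: 950 × 1344 mm
Y1: 672 × 950 mm
Y2: 475 × 672 mm
Y3: 336 × 475 mm
Y4: 237 × 336 mm
Y5: 168 × 237 mm
→ matches Y4.

Y4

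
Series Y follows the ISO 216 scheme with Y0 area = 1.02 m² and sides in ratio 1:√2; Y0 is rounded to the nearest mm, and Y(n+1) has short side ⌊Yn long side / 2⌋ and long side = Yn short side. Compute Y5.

150 × 212 mm

Let Y0's short side be w mm. w · w√2 = 1.02 m² = 1,020,000 mm², so w ≈ 849.3 mm and w√2 ≈ 1201.0 mm → Y0 = 849 × 1201 mm.
Y1: ⌊1201/2⌋ × 849 = 600 × 849 mm
Y2: ⌊849/2⌋ × 600 = 424 × 600 mm
Y3: ⌊600/2⌋ × 424 = 300 × 424 mm
Y4: ⌊424/2⌋ × 300 = 212 × 300 mm
Y5: ⌊300/2⌋ × 212 = 150 × 212 mm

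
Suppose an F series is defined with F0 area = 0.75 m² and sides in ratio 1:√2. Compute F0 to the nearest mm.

728 × 1030 mm

Let the short side be w mm. Then w · w√2 = 0.75 m² = 750,000 mm².
w² = 750,000/√2, so w ≈ 728.2 mm; long side = w√2 ≈ 1029.9 mm.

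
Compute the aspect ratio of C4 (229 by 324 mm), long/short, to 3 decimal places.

324 / 229 = 1.415
Matches √2 ≈ 1.414 — the ISO 216 defining ratio.

1.415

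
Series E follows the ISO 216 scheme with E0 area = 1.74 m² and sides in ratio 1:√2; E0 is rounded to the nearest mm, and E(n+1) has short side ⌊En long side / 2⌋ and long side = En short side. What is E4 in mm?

Let E0's short side be w mm. w · w√2 = 1.74 m² = 1,740,000 mm², so w ≈ 1109.2 mm and w√2 ≈ 1568.7 mm → E0 = 1109 × 1569 mm.
E1: ⌊1569/2⌋ × 1109 = 784 × 1109 mm
E2: ⌊1109/2⌋ × 784 = 554 × 784 mm
E3: ⌊784/2⌋ × 554 = 392 × 554 mm
E4: ⌊554/2⌋ × 392 = 277 × 392 mm

277 × 392 mm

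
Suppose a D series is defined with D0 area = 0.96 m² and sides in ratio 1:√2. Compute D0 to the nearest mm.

Let the short side be w mm. Then w · w√2 = 0.96 m² = 960,000 mm².
w² = 960,000/√2, so w ≈ 823.9 mm; long side = w√2 ≈ 1165.2 mm.

824 × 1165 mm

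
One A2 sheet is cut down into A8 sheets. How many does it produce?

64

Each ISO step halves the sheet: 1 × A2 → 2 × A3 → 4 × A4 → 8 × A5 → …
From A2 to A8 is 6 halving steps: 2^6 = 64.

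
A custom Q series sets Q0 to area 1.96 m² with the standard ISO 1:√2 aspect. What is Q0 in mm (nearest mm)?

Let the short side be w mm. Then w · w√2 = 1.96 m² = 1,960,000 mm².
w² = 1,960,000/√2, so w ≈ 1177.3 mm; long side = w√2 ≈ 1664.9 mm.

1177 × 1665 mm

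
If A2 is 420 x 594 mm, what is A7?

74 × 105 mm

A3: ⌊594/2⌋ × 420 = 297 × 420 mm
A4: ⌊420/2⌋ × 297 = 210 × 297 mm
A5: ⌊297/2⌋ × 210 = 148 × 210 mm
A6: ⌊210/2⌋ × 148 = 105 × 148 mm
A7: ⌊148/2⌋ × 105 = 74 × 105 mm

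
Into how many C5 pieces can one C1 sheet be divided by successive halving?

C1 = 648 × 917 mm; C5 = 162 × 229 mm.
Each halving step doubles the count; 4 steps from C1 to C5.
2^4 = 16.

16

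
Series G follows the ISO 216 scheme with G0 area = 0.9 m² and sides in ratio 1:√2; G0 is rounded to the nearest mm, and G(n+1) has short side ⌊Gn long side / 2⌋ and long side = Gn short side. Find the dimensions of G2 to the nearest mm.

399 × 564 mm

Let G0's short side be w mm. w · w√2 = 0.9 m² = 900,000 mm², so w ≈ 797.7 mm and w√2 ≈ 1128.2 mm → G0 = 798 × 1128 mm.
G1: ⌊1128/2⌋ × 798 = 564 × 798 mm
G2: ⌊798/2⌋ × 564 = 399 × 564 mm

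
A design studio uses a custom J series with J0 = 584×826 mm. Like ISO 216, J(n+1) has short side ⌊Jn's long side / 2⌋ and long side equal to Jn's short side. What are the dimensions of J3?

J1: ⌊826/2⌋ × 584 = 413 × 584 mm
J2: ⌊584/2⌋ × 413 = 292 × 413 mm
J3: ⌊413/2⌋ × 292 = 206 × 292 mm

206 × 292 mm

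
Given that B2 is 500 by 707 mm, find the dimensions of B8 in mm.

B3: ⌊707/2⌋ × 500 = 353 × 500 mm
B4: ⌊500/2⌋ × 353 = 250 × 353 mm
B5: ⌊353/2⌋ × 250 = 176 × 250 mm
B6: ⌊250/2⌋ × 176 = 125 × 176 mm
B7: ⌊176/2⌋ × 125 = 88 × 125 mm
B8: ⌊125/2⌋ × 88 = 62 × 88 mm

62 × 88 mm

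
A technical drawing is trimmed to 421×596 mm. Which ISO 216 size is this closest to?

Aspect ratio 596/421 ≈ 1.416 — close to the ISO √2 ≈ 1.414.
In the A-series (A0 area = 1 m²): A2 = 420 × 594 mm.
Off by 3 mm total — nearest standard size.

A2 (420 × 594 mm)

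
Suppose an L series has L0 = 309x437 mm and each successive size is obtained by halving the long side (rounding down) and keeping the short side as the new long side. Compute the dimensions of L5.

54 × 77 mm

L1: ⌊437/2⌋ × 309 = 218 × 309 mm
L2: ⌊309/2⌋ × 218 = 154 × 218 mm
L3: ⌊218/2⌋ × 154 = 109 × 154 mm
L4: ⌊154/2⌋ × 109 = 77 × 109 mm
L5: ⌊109/2⌋ × 77 = 54 × 77 mm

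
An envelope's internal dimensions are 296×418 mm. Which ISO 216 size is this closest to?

Aspect ratio 418/296 ≈ 1.412 — close to the ISO √2 ≈ 1.414.
In the A-series (A0 area = 1 m²): A3 = 297 × 420 mm.
Off by 3 mm total — nearest standard size.

A3 (297 × 420 mm)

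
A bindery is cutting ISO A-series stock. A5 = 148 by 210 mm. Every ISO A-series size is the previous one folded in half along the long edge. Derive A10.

A6: ⌊210/2⌋ × 148 = 105 × 148 mm
A7: ⌊148/2⌋ × 105 = 74 × 105 mm
A8: ⌊105/2⌋ × 74 = 52 × 74 mm
A9: ⌊74/2⌋ × 52 = 37 × 52 mm
A10: ⌊52/2⌋ × 37 = 26 × 37 mm

26 × 37 mm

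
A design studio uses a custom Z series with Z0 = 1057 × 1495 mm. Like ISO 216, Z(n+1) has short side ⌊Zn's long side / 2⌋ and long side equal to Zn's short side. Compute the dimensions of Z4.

Z1: ⌊1495/2⌋ × 1057 = 747 × 1057 mm
Z2: ⌊1057/2⌋ × 747 = 528 × 747 mm
Z3: ⌊747/2⌋ × 528 = 373 × 528 mm
Z4: ⌊528/2⌋ × 373 = 264 × 373 mm

264 × 373 mm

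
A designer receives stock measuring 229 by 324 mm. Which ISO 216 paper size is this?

C4 (229 × 324 mm)

Aspect ratio 324/229 ≈ 1.415 — close to the ISO √2 ≈ 1.414.
In the C-series (envelope sizes, between A and B): C4 = 229 × 324 mm.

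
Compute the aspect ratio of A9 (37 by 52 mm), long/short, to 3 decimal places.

52 / 37 = 1.405
ISO 216 targets √2 ≈ 1.414; the -0.009 deviation is from mm rounding.

1.405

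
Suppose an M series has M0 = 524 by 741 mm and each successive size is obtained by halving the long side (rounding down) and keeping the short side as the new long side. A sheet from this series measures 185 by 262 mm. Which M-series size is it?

M3

M0: 524 × 741 mm
M1: 370 × 524 mm
M2: 262 × 370 mm
M3: 185 × 262 mm
M4: 131 × 185 mm
→ matches M3.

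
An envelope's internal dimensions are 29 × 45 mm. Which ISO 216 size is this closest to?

Aspect ratio 45/29 ≈ 1.552 (ISO target is √2 ≈ 1.414).
In the B-series (B0 = 1000 × 1414 mm): B10 = 31 × 44 mm.
Off by 3 mm total — nearest standard size.

B10 (31 × 44 mm)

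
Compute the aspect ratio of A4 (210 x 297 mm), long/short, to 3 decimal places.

297 / 210 = 1.414
Matches √2 ≈ 1.414 — the ISO 216 defining ratio.

1.414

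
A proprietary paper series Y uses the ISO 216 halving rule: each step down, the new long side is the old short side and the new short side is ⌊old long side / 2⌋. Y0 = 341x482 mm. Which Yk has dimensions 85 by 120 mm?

Y0: 341 × 482 mm
Y1: 241 × 341 mm
Y2: 170 × 241 mm
Y3: 120 × 170 mm
Y4: 85 × 120 mm
Y5: 60 × 85 mm
→ matches Y4.

Y4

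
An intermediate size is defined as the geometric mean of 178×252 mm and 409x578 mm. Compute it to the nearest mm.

Short side: √(178 · 409) = √72802 ≈ 269.8 → 270 mm
Long side: √(252 · 578) = √145656 ≈ 381.6 → 382 mm

270 × 382 mm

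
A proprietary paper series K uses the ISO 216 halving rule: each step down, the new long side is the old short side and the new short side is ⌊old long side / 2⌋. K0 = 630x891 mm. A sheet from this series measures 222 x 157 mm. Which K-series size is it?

K4

K0: 630 × 891 mm
K1: 445 × 630 mm
K2: 315 × 445 mm
K3: 222 × 315 mm
K4: 157 × 222 mm
K5: 111 × 157 mm
→ matches K4.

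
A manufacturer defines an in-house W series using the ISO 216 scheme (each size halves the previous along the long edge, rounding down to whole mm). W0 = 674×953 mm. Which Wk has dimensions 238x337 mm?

W3

W0: 674 × 953 mm
W1: 476 × 674 mm
W2: 337 × 476 mm
W3: 238 × 337 mm
W4: 168 × 238 mm
→ matches W3.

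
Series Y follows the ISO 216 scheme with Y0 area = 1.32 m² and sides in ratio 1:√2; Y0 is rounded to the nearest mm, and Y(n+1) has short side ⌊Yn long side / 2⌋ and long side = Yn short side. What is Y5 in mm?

Let Y0's short side be w mm. w · w√2 = 1.32 m² = 1,320,000 mm², so w ≈ 966.1 mm and w√2 ≈ 1366.3 mm → Y0 = 966 × 1366 mm.
Y1: ⌊1366/2⌋ × 966 = 683 × 966 mm
Y2: ⌊966/2⌋ × 683 = 483 × 683 mm
Y3: ⌊683/2⌋ × 483 = 341 × 483 mm
Y4: ⌊483/2⌋ × 341 = 241 × 341 mm
Y5: ⌊341/2⌋ × 241 = 170 × 241 mm

170 × 241 mm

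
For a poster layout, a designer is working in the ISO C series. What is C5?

C0 = 917 × 1297 mm (C0 is the geometric mean of A0 and B0, aspect 1:√2).
C1: ⌊1297/2⌋ × 917 = 648 × 917 mm
C2: ⌊917/2⌋ × 648 = 458 × 648 mm
C3: ⌊648/2⌋ × 458 = 324 × 458 mm
C4: ⌊458/2⌋ × 324 = 229 × 324 mm
C5: ⌊324/2⌋ × 229 = 162 × 229 mm

162 × 229 mm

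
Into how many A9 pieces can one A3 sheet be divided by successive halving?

64

Each ISO step halves the sheet: 1 × A3 → 2 × A4 → 4 × A5 → 8 × A6 → …
From A3 to A9 is 6 halving steps: 2^6 = 64.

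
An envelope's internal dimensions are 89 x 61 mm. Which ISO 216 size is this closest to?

Aspect ratio 89/61 ≈ 1.459 (ISO target is √2 ≈ 1.414).
In the B-series (B0 = 1000 × 1414 mm): B8 = 62 × 88 mm.
Off by 2 mm total — nearest standard size.

B8 (62 × 88 mm)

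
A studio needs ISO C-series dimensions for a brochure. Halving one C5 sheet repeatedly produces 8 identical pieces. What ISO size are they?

C8

8 = 2^3, so 3 halving steps.
C5 → C6 → … → C8 after 3 steps.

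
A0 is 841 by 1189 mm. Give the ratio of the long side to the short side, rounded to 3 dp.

1189 / 841 = 1.414
Matches √2 ≈ 1.414 — the ISO 216 defining ratio.

1.414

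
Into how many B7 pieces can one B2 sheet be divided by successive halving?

32

Each ISO step halves the sheet: 1 × B2 → 2 × B3 → 4 × B4 → 8 × B5 → …
From B2 to B7 is 5 halving steps: 2^5 = 32.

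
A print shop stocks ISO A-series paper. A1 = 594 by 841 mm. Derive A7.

A2: ⌊841/2⌋ × 594 = 420 × 594 mm
A3: ⌊594/2⌋ × 420 = 297 × 420 mm
A4: ⌊420/2⌋ × 297 = 210 × 297 mm
A5: ⌊297/2⌋ × 210 = 148 × 210 mm
A6: ⌊210/2⌋ × 148 = 105 × 148 mm
A7: ⌊148/2⌋ × 105 = 74 × 105 mm

74 × 105 mm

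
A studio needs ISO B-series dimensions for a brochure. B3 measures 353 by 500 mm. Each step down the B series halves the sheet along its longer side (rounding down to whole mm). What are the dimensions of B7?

B4: ⌊500/2⌋ × 353 = 250 × 353 mm
B5: ⌊353/2⌋ × 250 = 176 × 250 mm
B6: ⌊250/2⌋ × 176 = 125 × 176 mm
B7: ⌊176/2⌋ × 125 = 88 × 125 mm

88 × 125 mm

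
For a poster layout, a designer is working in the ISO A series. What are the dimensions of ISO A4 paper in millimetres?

A0 = 841 × 1189 mm (A0 has area 1 m², aspect 1:√2).
A1: ⌊1189/2⌋ × 841 = 594 × 841 mm
A2: ⌊841/2⌋ × 594 = 420 × 594 mm
A3: ⌊594/2⌋ × 420 = 297 × 420 mm
A4: ⌊420/2⌋ × 297 = 210 × 297 mm

210 × 297 mm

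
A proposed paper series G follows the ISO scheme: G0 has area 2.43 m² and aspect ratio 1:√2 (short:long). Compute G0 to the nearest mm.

Let the short side be w mm. Then w · w√2 = 2.43 m² = 2,430,000 mm².
w² = 2,430,000/√2, so w ≈ 1310.8 mm; long side = w√2 ≈ 1853.8 mm.

1311 × 1854 mm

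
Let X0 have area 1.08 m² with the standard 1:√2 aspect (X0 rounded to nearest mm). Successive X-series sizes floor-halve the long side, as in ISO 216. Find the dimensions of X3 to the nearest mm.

Let X0's short side be w mm. w · w√2 = 1.08 m² = 1,080,000 mm², so w ≈ 873.9 mm and w√2 ≈ 1235.9 mm → X0 = 874 × 1236 mm.
X1: ⌊1236/2⌋ × 874 = 618 × 874 mm
X2: ⌊874/2⌋ × 618 = 437 × 618 mm
X3: ⌊618/2⌋ × 437 = 309 × 437 mm

309 × 437 mm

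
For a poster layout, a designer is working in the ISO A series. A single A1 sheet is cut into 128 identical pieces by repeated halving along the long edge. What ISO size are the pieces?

A8

128 = 2^7, so 7 halving steps.
A1 → A2 → … → A8 after 7 steps.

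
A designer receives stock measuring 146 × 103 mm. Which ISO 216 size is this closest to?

Aspect ratio 146/103 ≈ 1.417 — close to the ISO √2 ≈ 1.414.
In the A-series (A0 area = 1 m²): A6 = 105 × 148 mm.
Off by 4 mm total — nearest standard size.

A6 (105 × 148 mm)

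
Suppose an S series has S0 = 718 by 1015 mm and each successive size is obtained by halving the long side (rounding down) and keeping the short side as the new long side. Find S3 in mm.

S1: ⌊1015/2⌋ × 718 = 507 × 718 mm
S2: ⌊718/2⌋ × 507 = 359 × 507 mm
S3: ⌊507/2⌋ × 359 = 253 × 359 mm

253 × 359 mm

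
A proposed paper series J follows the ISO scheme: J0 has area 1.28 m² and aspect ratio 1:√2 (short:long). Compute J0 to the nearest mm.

951 × 1345 mm

Let the short side be w mm. Then w · w√2 = 1.28 m² = 1,280,000 mm².
w² = 1,280,000/√2, so w ≈ 951.4 mm; long side = w√2 ≈ 1345.4 mm.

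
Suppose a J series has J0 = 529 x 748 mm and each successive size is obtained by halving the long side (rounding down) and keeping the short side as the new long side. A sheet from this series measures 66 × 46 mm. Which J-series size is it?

J0: 529 × 748 mm
J1: 374 × 529 mm
J2: 264 × 374 mm
J3: 187 × 264 mm
J4: 132 × 187 mm
J5: 93 × 132 mm
J6: 66 × 93 mm
J7: 46 × 66 mm
J8: 33 × 46 mm
→ matches J7.

J7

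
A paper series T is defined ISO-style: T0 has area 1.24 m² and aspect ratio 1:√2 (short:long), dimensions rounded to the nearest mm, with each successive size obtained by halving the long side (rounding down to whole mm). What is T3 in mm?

331 × 468 mm

Let T0's short side be w mm. w · w√2 = 1.24 m² = 1,240,000 mm², so w ≈ 936.4 mm and w√2 ≈ 1324.2 mm → T0 = 936 × 1324 mm.
T1: ⌊1324/2⌋ × 936 = 662 × 936 mm
T2: ⌊936/2⌋ × 662 = 468 × 662 mm
T3: ⌊662/2⌋ × 468 = 331 × 468 mm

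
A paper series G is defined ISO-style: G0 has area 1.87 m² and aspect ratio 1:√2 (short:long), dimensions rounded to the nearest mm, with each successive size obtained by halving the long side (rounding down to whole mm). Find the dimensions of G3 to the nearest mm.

Let G0's short side be w mm. w · w√2 = 1.87 m² = 1,870,000 mm², so w ≈ 1149.9 mm and w√2 ≈ 1626.2 mm → G0 = 1150 × 1626 mm.
G1: ⌊1626/2⌋ × 1150 = 813 × 1150 mm
G2: ⌊1150/2⌋ × 813 = 575 × 813 mm
G3: ⌊813/2⌋ × 575 = 406 × 575 mm

406 × 575 mm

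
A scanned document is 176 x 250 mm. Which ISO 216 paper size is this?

Aspect ratio 250/176 ≈ 1.420 — close to the ISO √2 ≈ 1.414.
In the B-series (B0 = 1000 × 1414 mm): B5 = 176 × 250 mm.

B5 (176 × 250 mm)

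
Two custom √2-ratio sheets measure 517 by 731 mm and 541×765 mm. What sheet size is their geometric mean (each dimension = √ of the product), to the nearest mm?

Short side: √(517 · 541) = √279697 ≈ 528.9 → 529 mm
Long side: √(731 · 765) = √559215 ≈ 747.8 → 748 mm

529 × 748 mm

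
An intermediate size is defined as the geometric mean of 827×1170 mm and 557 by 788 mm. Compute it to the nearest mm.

Short side: √(827 · 557) = √460639 ≈ 678.7 → 679 mm
Long side: √(1170 · 788) = √921960 ≈ 960.2 → 960 mm

679 × 960 mm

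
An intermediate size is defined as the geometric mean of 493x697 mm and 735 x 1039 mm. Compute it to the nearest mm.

Short side: √(493 · 735) = √362355 ≈ 602.0 → 602 mm
Long side: √(697 · 1039) = √724183 ≈ 851.0 → 851 mm

602 × 851 mm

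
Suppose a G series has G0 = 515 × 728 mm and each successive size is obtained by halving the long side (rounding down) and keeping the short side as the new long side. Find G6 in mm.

G1 = 364 × 515 mm (from G0 by 1 halving).
G2: ⌊515/2⌋ × 364 = 257 × 364 mm
G3: ⌊364/2⌋ × 257 = 182 × 257 mm
G4: ⌊257/2⌋ × 182 = 128 × 182 mm
G5: ⌊182/2⌋ × 128 = 91 × 128 mm
G6: ⌊128/2⌋ × 91 = 64 × 91 mm

64 × 91 mm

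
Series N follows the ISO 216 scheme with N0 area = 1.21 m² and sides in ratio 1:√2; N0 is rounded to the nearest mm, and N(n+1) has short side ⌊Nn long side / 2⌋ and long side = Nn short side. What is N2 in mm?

Let N0's short side be w mm. w · w√2 = 1.21 m² = 1,210,000 mm², so w ≈ 925.0 mm and w√2 ≈ 1308.1 mm → N0 = 925 × 1308 mm.
N1: ⌊1308/2⌋ × 925 = 654 × 925 mm
N2: ⌊925/2⌋ × 654 = 462 × 654 mm

462 × 654 mm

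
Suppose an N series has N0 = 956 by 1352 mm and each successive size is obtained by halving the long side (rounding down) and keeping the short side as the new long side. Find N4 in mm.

N1: ⌊1352/2⌋ × 956 = 676 × 956 mm
N2: ⌊956/2⌋ × 676 = 478 × 676 mm
N3: ⌊676/2⌋ × 478 = 338 × 478 mm
N4: ⌊478/2⌋ × 338 = 239 × 338 mm

239 × 338 mm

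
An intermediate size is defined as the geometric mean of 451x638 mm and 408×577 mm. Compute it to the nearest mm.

429 × 607 mm

Short side: √(451 · 408) = √184008 ≈ 429.0 → 429 mm
Long side: √(638 · 577) = √368126 ≈ 606.7 → 607 mm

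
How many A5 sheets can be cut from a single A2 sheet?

Each ISO step halves the sheet: 1 × A2 → 2 × A3 → 4 × A4 → 8 × A5
From A2 to A5 is 3 halving steps: 2^3 = 8.

8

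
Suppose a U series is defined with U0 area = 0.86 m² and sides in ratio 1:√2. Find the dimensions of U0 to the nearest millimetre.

Let the short side be w mm. Then w · w√2 = 0.86 m² = 860,000 mm².
w² = 860,000/√2, so w ≈ 779.8 mm; long side = w√2 ≈ 1102.8 mm.

780 × 1103 mm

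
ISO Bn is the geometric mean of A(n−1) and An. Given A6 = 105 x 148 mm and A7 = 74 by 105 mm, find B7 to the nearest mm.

Short side: √(105 · 74) = √7770 ≈ 88.1 → 88 mm
Long side: √(148 · 105) = √15540 ≈ 124.7 → 125 mm

88 × 125 mm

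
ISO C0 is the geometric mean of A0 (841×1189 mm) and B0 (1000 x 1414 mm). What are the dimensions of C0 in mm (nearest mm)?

917 × 1297 mm

Short: √(841 · 1000) = √841000 ≈ 917.1 mm.
Long: √(1189 · 1414) = √1681246 ≈ 1296.6 mm.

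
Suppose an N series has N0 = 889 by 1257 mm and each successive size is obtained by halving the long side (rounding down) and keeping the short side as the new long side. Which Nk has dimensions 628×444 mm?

N2

N0: 889 × 1257 mm
N1: 628 × 889 mm
N2: 444 × 628 mm
N3: 314 × 444 mm
→ matches N2.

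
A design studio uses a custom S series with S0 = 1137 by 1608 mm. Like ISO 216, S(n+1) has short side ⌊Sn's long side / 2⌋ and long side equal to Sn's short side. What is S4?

284 × 402 mm

S1 = 804 × 1137 mm (from S0 by 1 halving).
S2: ⌊1137/2⌋ × 804 = 568 × 804 mm
S3: ⌊804/2⌋ × 568 = 402 × 568 mm
S4: ⌊568/2⌋ × 402 = 284 × 402 mm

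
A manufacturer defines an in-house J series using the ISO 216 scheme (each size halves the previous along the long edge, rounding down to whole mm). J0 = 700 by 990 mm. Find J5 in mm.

123 × 175 mm

J1: ⌊990/2⌋ × 700 = 495 × 700 mm
J2: ⌊700/2⌋ × 495 = 350 × 495 mm
J3: ⌊495/2⌋ × 350 = 247 × 350 mm
J4: ⌊350/2⌋ × 247 = 175 × 247 mm
J5: ⌊247/2⌋ × 175 = 123 × 175 mm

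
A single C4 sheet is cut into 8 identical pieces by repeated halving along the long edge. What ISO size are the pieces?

8 = 2^3, so 3 halving steps.
C4 → C5 → … → C7 after 3 steps.

C7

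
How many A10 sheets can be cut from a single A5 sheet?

32

A5 = 148 × 210 mm; A10 = 26 × 37 mm.
Each halving step doubles the count; 5 steps from A5 to A10.
2^5 = 32.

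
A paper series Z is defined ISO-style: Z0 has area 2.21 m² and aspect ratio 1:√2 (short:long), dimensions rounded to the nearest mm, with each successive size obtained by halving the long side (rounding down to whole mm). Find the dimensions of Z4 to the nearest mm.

312 × 442 mm

Let Z0's short side be w mm. w · w√2 = 2.21 m² = 2,210,000 mm², so w ≈ 1250.1 mm and w√2 ≈ 1767.9 mm → Z0 = 1250 × 1768 mm.
Z1: ⌊1768/2⌋ × 1250 = 884 × 1250 mm
Z2: ⌊1250/2⌋ × 884 = 625 × 884 mm
Z3: ⌊884/2⌋ × 625 = 442 × 625 mm
Z4: ⌊625/2⌋ × 442 = 312 × 442 mm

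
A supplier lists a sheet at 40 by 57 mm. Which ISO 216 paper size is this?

Aspect ratio 57/40 ≈ 1.425 — close to the ISO √2 ≈ 1.414.
In the C-series (envelope sizes, between A and B): C9 = 40 × 57 mm.

C9 (40 × 57 mm)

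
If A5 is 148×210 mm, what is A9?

37 × 52 mm

A6: ⌊210/2⌋ × 148 = 105 × 148 mm
A7: ⌊148/2⌋ × 105 = 74 × 105 mm
A8: ⌊105/2⌋ × 74 = 52 × 74 mm
A9: ⌊74/2⌋ × 52 = 37 × 52 mm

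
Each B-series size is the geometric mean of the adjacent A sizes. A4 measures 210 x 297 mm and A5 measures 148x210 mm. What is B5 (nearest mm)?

Short side: √(210 · 148) = √31080 ≈ 176.3 → 176 mm
Long side: √(297 · 210) = √62370 ≈ 249.7 → 250 mm

176 × 250 mm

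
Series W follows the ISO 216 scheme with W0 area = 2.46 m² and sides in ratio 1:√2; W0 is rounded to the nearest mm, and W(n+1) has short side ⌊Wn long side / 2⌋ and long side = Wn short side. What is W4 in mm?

329 × 466 mm

Let W0's short side be w mm. w · w√2 = 2.46 m² = 2,460,000 mm², so w ≈ 1318.9 mm and w√2 ≈ 1865.2 mm → W0 = 1319 × 1865 mm.
W1: ⌊1865/2⌋ × 1319 = 932 × 1319 mm
W2: ⌊1319/2⌋ × 932 = 659 × 932 mm
W3: ⌊932/2⌋ × 659 = 466 × 659 mm
W4: ⌊659/2⌋ × 466 = 329 × 466 mm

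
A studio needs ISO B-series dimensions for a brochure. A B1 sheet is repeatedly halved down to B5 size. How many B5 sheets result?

B1 = 707 × 1000 mm; B5 = 176 × 250 mm.
Each halving step doubles the count; 4 steps from B1 to B5.
2^4 = 16.

16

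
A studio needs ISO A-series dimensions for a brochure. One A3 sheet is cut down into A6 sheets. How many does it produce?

A3 = 297 × 420 mm; A6 = 105 × 148 mm.
Each halving step doubles the count; 3 steps from A3 to A6.
2^3 = 8.

8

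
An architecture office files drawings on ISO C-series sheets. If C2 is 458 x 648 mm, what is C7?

81 × 114 mm

C3: ⌊648/2⌋ × 458 = 324 × 458 mm
C4: ⌊458/2⌋ × 324 = 229 × 324 mm
C5: ⌊324/2⌋ × 229 = 162 × 229 mm
C6: ⌊229/2⌋ × 162 = 114 × 162 mm
C7: ⌊162/2⌋ × 114 = 81 × 114 mm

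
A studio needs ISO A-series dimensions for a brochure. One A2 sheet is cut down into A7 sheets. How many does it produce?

Each ISO step halves the sheet: 1 × A2 → 2 × A3 → 4 × A4 → 8 × A5 → …
From A2 to A7 is 5 halving steps: 2^5 = 32.

32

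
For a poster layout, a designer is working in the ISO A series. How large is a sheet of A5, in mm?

A0 = 841 × 1189 mm (A0 has area 1 m², aspect 1:√2).
A1: ⌊1189/2⌋ × 841 = 594 × 841 mm
A2: ⌊841/2⌋ × 594 = 420 × 594 mm
A3: ⌊594/2⌋ × 420 = 297 × 420 mm
A4: ⌊420/2⌋ × 297 = 210 × 297 mm
A5: ⌊297/2⌋ × 210 = 148 × 210 mm

148 × 210 mm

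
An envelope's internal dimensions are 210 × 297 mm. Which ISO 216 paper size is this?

Aspect ratio 297/210 ≈ 1.414 — close to the ISO √2 ≈ 1.414.
In the A-series (A0 area = 1 m²): A4 = 210 × 297 mm.

A4 (210 × 297 mm)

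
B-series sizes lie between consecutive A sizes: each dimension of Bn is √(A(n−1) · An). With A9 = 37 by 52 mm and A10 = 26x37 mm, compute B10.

31 × 44 mm

Short side: √(37 · 26) = √962 ≈ 31.0 → 31 mm
Long side: √(52 · 37) = √1924 ≈ 43.9 → 44 mm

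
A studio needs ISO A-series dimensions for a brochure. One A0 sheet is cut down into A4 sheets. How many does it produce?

Each ISO step halves the sheet: 1 × A0 → 2 × A1 → 4 × A2 → 8 × A3 → …
From A0 to A4 is 4 halving steps: 2^4 = 16.

16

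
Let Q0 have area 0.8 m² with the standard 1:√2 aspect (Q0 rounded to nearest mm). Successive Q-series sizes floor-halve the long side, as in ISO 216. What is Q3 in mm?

Let Q0's short side be w mm. w · w√2 = 0.8 m² = 800,000 mm², so w ≈ 752.1 mm and w√2 ≈ 1063.7 mm → Q0 = 752 × 1064 mm.
Q1: ⌊1064/2⌋ × 752 = 532 × 752 mm
Q2: ⌊752/2⌋ × 532 = 376 × 532 mm
Q3: ⌊532/2⌋ × 376 = 266 × 376 mm

266 × 376 mm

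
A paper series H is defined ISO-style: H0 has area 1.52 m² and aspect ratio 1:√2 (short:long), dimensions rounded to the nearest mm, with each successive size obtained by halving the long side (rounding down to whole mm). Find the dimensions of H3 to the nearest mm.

Let H0's short side be w mm. w · w√2 = 1.52 m² = 1,520,000 mm², so w ≈ 1036.7 mm and w√2 ≈ 1466.2 mm → H0 = 1037 × 1466 mm.
H1: ⌊1466/2⌋ × 1037 = 733 × 1037 mm
H2: ⌊1037/2⌋ × 733 = 518 × 733 mm
H3: ⌊733/2⌋ × 518 = 366 × 518 mm

366 × 518 mm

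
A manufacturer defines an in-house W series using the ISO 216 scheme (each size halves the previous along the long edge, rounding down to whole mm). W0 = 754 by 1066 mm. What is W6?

W1 = 533 × 754 mm (from W0 by 1 halving).
W2: ⌊754/2⌋ × 533 = 377 × 533 mm
W3: ⌊533/2⌋ × 377 = 266 × 377 mm
W4: ⌊377/2⌋ × 266 = 188 × 266 mm
W5: ⌊266/2⌋ × 188 = 133 × 188 mm
W6: ⌊188/2⌋ × 133 = 94 × 133 mm

94 × 133 mm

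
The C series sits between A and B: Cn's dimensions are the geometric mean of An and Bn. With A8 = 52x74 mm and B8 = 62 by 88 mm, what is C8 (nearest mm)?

57 × 81 mm

Short side: √(52 · 62) = √3224 ≈ 56.8 → 57 mm
Long side: √(74 · 88) = √6512 ≈ 80.7 → 81 mm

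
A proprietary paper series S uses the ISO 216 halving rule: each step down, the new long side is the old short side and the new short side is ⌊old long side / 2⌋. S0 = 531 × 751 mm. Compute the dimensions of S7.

46 × 66 mm

S1 = 375 × 531 mm (from S0 by 1 halving).
S2: ⌊531/2⌋ × 375 = 265 × 375 mm
S3: ⌊375/2⌋ × 265 = 187 × 265 mm
S4: ⌊265/2⌋ × 187 = 132 × 187 mm
S5: ⌊187/2⌋ × 132 = 93 × 132 mm
S6: ⌊132/2⌋ × 93 = 66 × 93 mm
S7: ⌊93/2⌋ × 66 = 46 × 66 mm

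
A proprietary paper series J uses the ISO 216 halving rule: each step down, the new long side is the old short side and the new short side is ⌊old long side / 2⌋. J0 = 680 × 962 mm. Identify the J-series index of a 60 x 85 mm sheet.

J0: 680 × 962 mm
J1: 481 × 680 mm
J2: 340 × 481 mm
J3: 240 × 340 mm
J4: 170 × 240 mm
J5: 120 × 170 mm
J6: 85 × 120 mm
J7: 60 × 85 mm
J8: 42 × 60 mm
→ matches J7.

J7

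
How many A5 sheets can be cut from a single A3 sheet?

Each ISO step halves the sheet: 1 × A3 → 2 × A4 → 4 × A5
From A3 to A5 is 2 halving steps: 2^2 = 4.

4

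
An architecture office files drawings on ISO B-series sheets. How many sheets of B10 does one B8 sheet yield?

4

Each ISO step halves the sheet: 1 × B8 → 2 × B9 → 4 × B10
From B8 to B10 is 2 halving steps: 2^2 = 4.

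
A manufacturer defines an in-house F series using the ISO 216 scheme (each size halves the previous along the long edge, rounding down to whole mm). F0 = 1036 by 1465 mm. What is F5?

F1: ⌊1465/2⌋ × 1036 = 732 × 1036 mm
F2: ⌊1036/2⌋ × 732 = 518 × 732 mm
F3: ⌊732/2⌋ × 518 = 366 × 518 mm
F4: ⌊518/2⌋ × 366 = 259 × 366 mm
F5: ⌊366/2⌋ × 259 = 183 × 259 mm

183 × 259 mm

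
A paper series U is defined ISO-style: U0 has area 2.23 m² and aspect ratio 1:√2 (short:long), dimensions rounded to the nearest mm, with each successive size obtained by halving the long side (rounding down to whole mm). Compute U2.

Let U0's short side be w mm. w · w√2 = 2.23 m² = 2,230,000 mm², so w ≈ 1255.7 mm and w√2 ≈ 1775.9 mm → U0 = 1256 × 1776 mm.
U1: ⌊1776/2⌋ × 1256 = 888 × 1256 mm
U2: ⌊1256/2⌋ × 888 = 628 × 888 mm

628 × 888 mm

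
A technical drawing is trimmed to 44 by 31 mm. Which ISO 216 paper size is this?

Aspect ratio 44/31 ≈ 1.419 — close to the ISO √2 ≈ 1.414.
In the B-series (B0 = 1000 × 1414 mm): B10 = 31 × 44 mm.

B10 (31 × 44 mm)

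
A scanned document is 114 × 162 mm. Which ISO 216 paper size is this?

Aspect ratio 162/114 ≈ 1.421 — close to the ISO √2 ≈ 1.414.
In the C-series (envelope sizes, between A and B): C6 = 114 × 162 mm.

C6 (114 × 162 mm)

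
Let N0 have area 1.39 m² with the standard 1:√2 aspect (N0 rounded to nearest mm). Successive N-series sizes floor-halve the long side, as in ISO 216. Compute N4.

Let N0's short side be w mm. w · w√2 = 1.39 m² = 1,390,000 mm², so w ≈ 991.4 mm and w√2 ≈ 1402.1 mm → N0 = 991 × 1402 mm.
N1: ⌊1402/2⌋ × 991 = 701 × 991 mm
N2: ⌊991/2⌋ × 701 = 495 × 701 mm
N3: ⌊701/2⌋ × 495 = 350 × 495 mm
N4: ⌊495/2⌋ × 350 = 247 × 350 mm

247 × 350 mm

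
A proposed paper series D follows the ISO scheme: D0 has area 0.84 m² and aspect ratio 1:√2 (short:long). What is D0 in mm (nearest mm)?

Let the short side be w mm. Then w · w√2 = 0.84 m² = 840,000 mm².
w² = 840,000/√2, so w ≈ 770.7 mm; long side = w√2 ≈ 1089.9 mm.

771 × 1090 mm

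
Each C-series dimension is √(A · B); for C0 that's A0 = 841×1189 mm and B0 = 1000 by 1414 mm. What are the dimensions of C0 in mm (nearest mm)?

Short: √(841 · 1000) = √841000 ≈ 917.1 mm.
Long: √(1189 · 1414) = √1681246 ≈ 1296.6 mm.

917 × 1297 mm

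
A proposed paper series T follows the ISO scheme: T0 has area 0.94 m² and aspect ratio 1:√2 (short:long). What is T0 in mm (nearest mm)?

815 × 1153 mm

Let the short side be w mm. Then w · w√2 = 0.94 m² = 940,000 mm².
w² = 940,000/√2, so w ≈ 815.3 mm; long side = w√2 ≈ 1153.0 mm.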